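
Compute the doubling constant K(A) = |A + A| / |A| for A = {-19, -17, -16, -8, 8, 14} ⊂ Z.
K = |A + A| / |A| = 21/6 = 7/2

Enumerate A + A = {a + b : a, b ∈ A}. With |A| = 6, there are |A|^2 = 36 ordered sum pairs; collecting distinct values, A + A = {-38, -36, -35, -34, -33, -32, -27, -25, -24, -16, -11, -9, -8, -5, -3, -2, 0, 6, 16, 22, 28}, so |A + A| = 21. Thus K = 21/6 = 7/2. For comparison, the minimum possible |A + A| over all 6-element sets is 2·6 − 1 = 11 (so min K = 11/6), attained only by arithmetic progressions.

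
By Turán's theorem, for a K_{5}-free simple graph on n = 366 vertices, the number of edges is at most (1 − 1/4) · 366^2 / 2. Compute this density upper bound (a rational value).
Turán density bound = (3/4) · 366^2/2 = 100467/2 ≈ 50233.5

Turán's theorem: ex(n, K_{r+1}) is achieved by the complete r-partite Turán graph T(n, r) with parts as balanced as possible, and is at most (1 − 1/r) · n^2/2. For r = 4, n = 366: the density bound is (3/4) · 133956/2 = 100467/2 ≈ 50233.5. The integer-valued extremum is e(T(366, 4)) = 50233, which is strictly less than the density bound 100467/2 since 4 ∤ 366 (the parts of T(366, 4) cannot all be equal).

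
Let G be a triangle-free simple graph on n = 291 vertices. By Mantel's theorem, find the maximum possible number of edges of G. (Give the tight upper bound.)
ex(291, K_3) = ⌊291^2/4⌋ = 21170

Mantel (1907): a triangle-free graph on n vertices has at most ⌊n^2/4⌋ edges, with equality for the complete bipartite graph K_{⌊n/2⌋, ⌈n/2⌉}. For n = 291: ⌊291^2/4⌋ = ⌊84681/4⌋ = 21170. The extremal graph is K_{145, 146}, which has 145·146 = 21170 edges.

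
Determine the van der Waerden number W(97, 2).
W(97, 2) = 97 + 1 = 98

A 2-term AP is any pair of integers, so a monochromatic 2-AP exists iff some colour is used at least twice. With 97 colours, the colouring i ↦ i on {1, ..., 97} uses each colour once, avoiding any monochromatic pair, so W(97, 2) > 97. For {1, ..., 98}, pigeonhole forces two integers of the same colour, which form a monochromatic 2-AP. Hence W(97, 2) = 98.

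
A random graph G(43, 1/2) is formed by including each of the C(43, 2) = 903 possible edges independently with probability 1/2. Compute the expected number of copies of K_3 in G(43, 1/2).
E[# K_3] = C(43, 3) · (1/2)^C(3, 2) = 12341 / 2^3 = 1542.625

For each 3-subset S of vertices (there are C(43, 3) = 12341 such S), let X_S = 1 if S induces a K_3 (all C(3, 2) = 3 edges present). Then P(X_S = 1) = (1/2)^3 = 1/8. By linearity of expectation, E[# K_3] = C(43, 3) · (1/2)^3 = 12341 / 8 = 1542.625.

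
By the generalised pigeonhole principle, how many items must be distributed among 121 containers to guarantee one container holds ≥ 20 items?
n = (20 − 1)·121 + 1 = 2300

By the generalised pigeonhole principle, to guarantee some box contains ≥ r objects we need more than (r − 1) · k objects total. Threshold: n = (r − 1) · k + 1. With r = 20 and k = 121: n = 19 · 121 + 1 = 2299 + 1 = 2300. For n = 2299 = 19 · 121, we can put exactly 19 objects in every box, avoiding 20 in any single one — so 2300 is tight.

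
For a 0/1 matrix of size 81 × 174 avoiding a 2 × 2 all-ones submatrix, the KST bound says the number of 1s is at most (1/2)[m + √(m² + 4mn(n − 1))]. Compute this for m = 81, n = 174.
z(81, 174; 2, 2) ≤ (1/2)[81 + √(81² + 4·81·174·173)] = (1/2)[81 + √9759609] = 1602.5186

Kővári–Sós–Turán: let r_1, ..., r_81 be the row sums and z = Σ r_i the total number of 1s. Each pair of columns can share at most one row with both entries 1 (else a 2×2 all-ones block appears), so Σ_i C(r_i, 2) ≤ C(174, 2) = 15051. By convexity Σ_i C(r_i, 2) ≥ 81·C(z/81, 2) = z(z − 81)/(2·81), giving z² − 81z − 81·174·173 ≤ 0 and hence z ≤ (1/2)[81 + √(6561 + 4·2438262)] = (1/2)[81 + √9759609] ≈ (1/2)(81 + 3124.0373) = 1602.5186.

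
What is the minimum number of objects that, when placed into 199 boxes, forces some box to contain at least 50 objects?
n = (50 − 1)·199 + 1 = 9752

By the generalised pigeonhole principle, to guarantee some box contains ≥ r objects we need more than (r − 1) · k objects total. Threshold: n = (r − 1) · k + 1. With r = 50 and k = 199: n = 49 · 199 + 1 = 9751 + 1 = 9752. For n = 9751 = 49 · 199, we can put exactly 49 objects in every box, avoiding 50 in any single one — so 9752 is tight.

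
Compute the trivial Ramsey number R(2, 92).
R(2, 92) = 92

R(2, k) = k for all k ≥ 2: in a 2-colouring of K_k, either some edge is red (a red K_2) or all edges are blue (a blue K_k). And K_{91} coloured all-blue has no blue K_92, so R(2, 92) > 91. Hence R(2, 92) = 92.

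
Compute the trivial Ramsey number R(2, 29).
R(2, 29) = 29

R(2, k) = k for all k ≥ 2: in a 2-colouring of K_k, either some edge is red (a red K_2) or all edges are blue (a blue K_k). And K_{28} coloured all-blue has no blue K_29, so R(2, 29) > 28. Hence R(2, 29) = 29.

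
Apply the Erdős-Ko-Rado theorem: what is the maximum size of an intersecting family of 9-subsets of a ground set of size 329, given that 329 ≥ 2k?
max |F| = C(328, 8) = 3048670375199865

The Erdős-Ko-Rado theorem states: for n ≥ 2k, an intersecting family of k-subsets of an n-element set has size at most C(n − 1, k − 1), with equality for 'star' families {A ⊆ [n] : |A| = k, i ∈ A} (fix an element i). For n = 329, k = 9: C(328, 8) = 3048670375199865.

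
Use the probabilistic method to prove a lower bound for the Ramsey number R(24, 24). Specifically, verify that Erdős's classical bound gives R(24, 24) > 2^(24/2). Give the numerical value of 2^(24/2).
2^(24/2) = 4096; so R(24, 24) > 4096

Colour each edge of K_n uniformly at random with red/blue. The expected number of monochromatic K_24 is C(n, 24) · 2 · 2^(−C(24,2)). If C(n, 24) · 2^(1 − C(24,2)) < 1, then with positive probability no monochromatic K_24 exists, so R(24, 24) > n. The standard estimate C(n, 24) ≤ n^24/24! shows this inequality holds whenever n ≤ 2^(24/2) (since 24! · 2^(C(24,2) − 1) > 2^(24^2/2) ≥ n^24). Hence R(24, 24) > 2^(24/2) = 4096.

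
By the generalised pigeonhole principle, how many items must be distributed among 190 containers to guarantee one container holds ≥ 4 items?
n = (4 − 1)·190 + 1 = 571

By the generalised pigeonhole principle, to guarantee some box contains ≥ r objects we need more than (r − 1) · k objects total. Threshold: n = (r − 1) · k + 1. With r = 4 and k = 190: n = 3 · 190 + 1 = 570 + 1 = 571. For n = 570 = 3 · 190, we can put exactly 3 objects in every box, avoiding 4 in any single one — so 571 is tight.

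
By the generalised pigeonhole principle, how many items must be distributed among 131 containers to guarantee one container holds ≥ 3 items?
n = (3 − 1)·131 + 1 = 263

By the generalised pigeonhole principle, to guarantee some box contains ≥ r objects we need more than (r − 1) · k objects total. Threshold: n = (r − 1) · k + 1. With r = 3 and k = 131: n = 2 · 131 + 1 = 262 + 1 = 263. For n = 262 = 2 · 131, we can put exactly 2 objects in every box, avoiding 3 in any single one — so 263 is tight.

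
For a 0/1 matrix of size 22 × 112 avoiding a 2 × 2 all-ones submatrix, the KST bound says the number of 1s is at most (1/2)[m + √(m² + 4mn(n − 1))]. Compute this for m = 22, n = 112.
z(22, 112; 2, 2) ≤ (1/2)[22 + √(22² + 4·22·112·111)] = (1/2)[22 + √1094500] = 534.0918

Kővári–Sós–Turán: let r_1, ..., r_22 be the row sums and z = Σ r_i the total number of 1s. Each pair of columns can share at most one row with both entries 1 (else a 2×2 all-ones block appears), so Σ_i C(r_i, 2) ≤ C(112, 2) = 6216. By convexity Σ_i C(r_i, 2) ≥ 22·C(z/22, 2) = z(z − 22)/(2·22), giving z² − 22z − 22·112·111 ≤ 0 and hence z ≤ (1/2)[22 + √(484 + 4·273504)] = (1/2)[22 + √1094500] ≈ (1/2)(22 + 1046.1835) = 534.0918.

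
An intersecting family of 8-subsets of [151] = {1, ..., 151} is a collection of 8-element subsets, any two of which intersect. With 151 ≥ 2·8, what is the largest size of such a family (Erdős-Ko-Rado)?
max |F| = C(150, 7) = 294109729200

Erdős-Ko-Rado (1961): when n ≥ 2k, max |F| = C(n−1, k−1). The bound is attained by the star {A : i ∈ A} for any fixed i ∈ [n]. Here C(151−1, 8−1) = C(150, 7) = 294109729200.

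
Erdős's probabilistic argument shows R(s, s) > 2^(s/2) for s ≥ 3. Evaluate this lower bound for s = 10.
2^(10/2) = 32; so R(10, 10) > 32

Colour each edge of K_n uniformly at random with red/blue. The expected number of monochromatic K_10 is C(n, 10) · 2 · 2^(−C(10,2)). If C(n, 10) · 2^(1 − C(10,2)) < 1, then with positive probability no monochromatic K_10 exists, so R(10, 10) > n. The standard estimate C(n, 10) ≤ n^10/10! shows this inequality holds whenever n ≤ 2^(10/2) (since 10! · 2^(C(10,2) − 1) > 2^(10^2/2) ≥ n^10). Hence R(10, 10) > 2^(10/2) = 32.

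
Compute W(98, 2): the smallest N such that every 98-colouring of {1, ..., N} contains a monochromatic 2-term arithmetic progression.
W(98, 2) = 98 + 1 = 99

A 2-term AP is any pair of integers, so a monochromatic 2-AP exists iff some colour is used at least twice. With 98 colours, the colouring i ↦ i on {1, ..., 98} uses each colour once, avoiding any monochromatic pair, so W(98, 2) > 98. For {1, ..., 99}, pigeonhole forces two integers of the same colour, which form a monochromatic 2-AP. Hence W(98, 2) = 99.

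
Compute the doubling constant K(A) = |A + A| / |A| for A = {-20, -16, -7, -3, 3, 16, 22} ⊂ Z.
K = |A + A| / |A| = 23/7

Enumerate A + A = {a + b : a, b ∈ A}. With |A| = 7, there are |A|^2 = 49 ordered sum pairs; collecting distinct values, A + A = {-40, -36, -32, -27, -23, -19, -17, -14, -13, -10, -6, -4, 0, 2, 6, 9, 13, 15, 19, 25, 32, 38, 44}, so |A + A| = 23. Thus K = 23/7. For comparison, the minimum possible |A + A| over all 7-element sets is 2·7 − 1 = 13 (so min K = 13/7), attained only by arithmetic progressions.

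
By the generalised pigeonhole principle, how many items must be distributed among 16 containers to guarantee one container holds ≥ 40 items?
n = (40 − 1)·16 + 1 = 625

By the generalised pigeonhole principle, to guarantee some box contains ≥ r objects we need more than (r − 1) · k objects total. Threshold: n = (r − 1) · k + 1. With r = 40 and k = 16: n = 39 · 16 + 1 = 624 + 1 = 625. For n = 624 = 39 · 16, we can put exactly 39 objects in every box, avoiding 40 in any single one — so 625 is tight.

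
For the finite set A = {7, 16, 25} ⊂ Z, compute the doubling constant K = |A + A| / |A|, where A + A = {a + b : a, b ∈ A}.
K = |A + A| / |A| = 5/3

Enumerate A + A = {a + b : a, b ∈ A}. With |A| = 3, there are |A|^2 = 9 ordered sum pairs; collecting distinct values, A + A = {14, 23, 32, 41, 50}, so |A + A| = 5. Thus K = 5/3. Here |A + A| = 2|A| − 1 = 5, the minimum possible — so K = 5/3 is minimal, which holds iff A is an arithmetic progression.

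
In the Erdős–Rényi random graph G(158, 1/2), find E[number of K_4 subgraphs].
E[# K_4] = C(158, 4) · (1/2)^C(4, 2) = 24992045 / 2^6 = 390500.703125

For each 4-subset S of vertices (there are C(158, 4) = 24992045 such S), let X_S = 1 if S induces a K_4 (all C(4, 2) = 6 edges present). Then P(X_S = 1) = (1/2)^6 = 1/64. By linearity of expectation, E[# K_4] = C(158, 4) · (1/2)^6 = 24992045 / 64 = 390500.703125.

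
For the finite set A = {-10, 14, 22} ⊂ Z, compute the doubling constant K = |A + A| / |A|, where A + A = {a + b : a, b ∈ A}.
K = |A + A| / |A| = 6/3 = 2

Enumerate A + A = {a + b : a, b ∈ A}. With |A| = 3, there are |A|^2 = 9 ordered sum pairs; collecting distinct values, A + A = {-20, 4, 12, 28, 36, 44}, so |A + A| = 6. Thus K = 6/3 = 2. For comparison, the minimum possible |A + A| over all 3-element sets is 2·3 − 1 = 5 (so min K = 5/3), attained only by arithmetic progressions.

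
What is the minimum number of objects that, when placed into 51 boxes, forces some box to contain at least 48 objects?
n = (48 − 1)·51 + 1 = 2398

By the generalised pigeonhole principle, to guarantee some box contains ≥ r objects we need more than (r − 1) · k objects total. Threshold: n = (r − 1) · k + 1. With r = 48 and k = 51: n = 47 · 51 + 1 = 2397 + 1 = 2398. For n = 2397 = 47 · 51, we can put exactly 47 objects in every box, avoiding 48 in any single one — so 2398 is tight.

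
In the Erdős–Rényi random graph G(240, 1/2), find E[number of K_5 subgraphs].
E[# K_5] = C(240, 5) · (1/2)^C(5, 2) = 6363048048 / 2^10 = 397690503/64 = 6213914.109375

For each 5-subset S of vertices (there are C(240, 5) = 6363048048 such S), let X_S = 1 if S induces a K_5 (all C(5, 2) = 10 edges present). Then P(X_S = 1) = (1/2)^10 = 1/1024. By linearity of expectation, E[# K_5] = C(240, 5) · (1/2)^10 = 6363048048 / 1024 = 397690503/64 = 6213914.109375.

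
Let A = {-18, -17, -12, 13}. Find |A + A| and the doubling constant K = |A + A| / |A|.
K = |A + A| / |A| = 10/4 = 5/2

Enumerate A + A = {a + b : a, b ∈ A}. With |A| = 4, there are |A|^2 = 16 ordered sum pairs; collecting distinct values, A + A = {-36, -35, -34, -30, -29, -24, -5, -4, 1, 26}, so |A + A| = 10. Thus K = 10/4 = 5/2. For comparison, the minimum possible |A + A| over all 4-element sets is 2·4 − 1 = 7 (so min K = 7/4), attained only by arithmetic progressions.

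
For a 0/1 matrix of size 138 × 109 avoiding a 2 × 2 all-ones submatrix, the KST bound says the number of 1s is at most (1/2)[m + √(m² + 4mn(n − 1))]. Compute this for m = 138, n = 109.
z(138, 109; 2, 2) ≤ (1/2)[138 + √(138² + 4·138·109·108)] = (1/2)[138 + √6517188] = 1345.4392

Kővári–Sós–Turán: let r_1, ..., r_138 be the row sums and z = Σ r_i the total number of 1s. Each pair of columns can share at most one row with both entries 1 (else a 2×2 all-ones block appears), so Σ_i C(r_i, 2) ≤ C(109, 2) = 5886. By convexity Σ_i C(r_i, 2) ≥ 138·C(z/138, 2) = z(z − 138)/(2·138), giving z² − 138z − 138·109·108 ≤ 0 and hence z ≤ (1/2)[138 + √(19044 + 4·1624536)] = (1/2)[138 + √6517188] ≈ (1/2)(138 + 2552.8784) = 1345.4392.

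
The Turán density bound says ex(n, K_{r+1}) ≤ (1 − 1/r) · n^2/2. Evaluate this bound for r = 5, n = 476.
Turán density bound = (4/5) · 476^2/2 = 453152/5 ≈ 90630.4

Turán's theorem: ex(n, K_{r+1}) is achieved by the complete r-partite Turán graph T(n, r) with parts as balanced as possible, and is at most (1 − 1/r) · n^2/2. For r = 5, n = 476: the density bound is (4/5) · 226576/2 = 453152/5 ≈ 90630.4. The integer-valued extremum is e(T(476, 5)) = 90630, which is strictly less than the density bound 453152/5 since 5 ∤ 476 (the parts of T(476, 5) cannot all be equal).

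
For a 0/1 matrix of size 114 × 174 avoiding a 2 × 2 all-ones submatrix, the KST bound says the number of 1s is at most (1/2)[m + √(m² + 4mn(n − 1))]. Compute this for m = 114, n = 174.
z(114, 174; 2, 2) ≤ (1/2)[114 + √(114² + 4·114·174·173)] = (1/2)[114 + √13739508] = 1910.3421

Kővári–Sós–Turán: let r_1, ..., r_114 be the row sums and z = Σ r_i the total number of 1s. Each pair of columns can share at most one row with both entries 1 (else a 2×2 all-ones block appears), so Σ_i C(r_i, 2) ≤ C(174, 2) = 15051. By convexity Σ_i C(r_i, 2) ≥ 114·C(z/114, 2) = z(z − 114)/(2·114), giving z² − 114z − 114·174·173 ≤ 0 and hence z ≤ (1/2)[114 + √(12996 + 4·3431628)] = (1/2)[114 + √13739508] ≈ (1/2)(114 + 3706.6842) = 1910.3421.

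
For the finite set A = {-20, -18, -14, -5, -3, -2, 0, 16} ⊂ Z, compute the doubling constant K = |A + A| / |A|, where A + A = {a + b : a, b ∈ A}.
K = |A + A| / |A| = 31/8

Enumerate A + A = {a + b : a, b ∈ A}. With |A| = 8, there are |A|^2 = 64 ordered sum pairs; collecting distinct values, A + A = {-40, -38, -36, -34, -32, -28, -25, -23, -22, -21, -20, -19, -18, -17, -16, -14, -10, -8, -7, -6, -5, -4, -3, -2, 0, 2, 11, 13, 14, 16, 32}, so |A + A| = 31. Thus K = 31/8. For comparison, the minimum possible |A + A| over all 8-element sets is 2·8 − 1 = 15 (so min K = 15/8), attained only by arithmetic progressions.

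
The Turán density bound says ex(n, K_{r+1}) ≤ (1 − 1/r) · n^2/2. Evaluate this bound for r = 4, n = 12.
Turán density bound = (3/4) · 12^2/2 = 54

Turán's theorem: ex(n, K_{r+1}) is achieved by the complete r-partite Turán graph T(n, r) with parts as balanced as possible, and is at most (1 − 1/r) · n^2/2. For r = 4, n = 12: the density bound is (3/4) · 144/2 = 54. Since 4 ∣ 12, the Turán graph T(12, 4) has parts of equal size 3, and its edge count e(T(12, 4)) = 54 attains the density bound exactly.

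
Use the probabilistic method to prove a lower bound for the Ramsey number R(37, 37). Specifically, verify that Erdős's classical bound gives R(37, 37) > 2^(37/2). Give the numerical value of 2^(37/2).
2^(37/2) = 370727.6001; so R(37, 37) > 370727.6001

Colour each edge of K_n uniformly at random with red/blue. The expected number of monochromatic K_37 is C(n, 37) · 2 · 2^(−C(37,2)). If C(n, 37) · 2^(1 − C(37,2)) < 1, then with positive probability no monochromatic K_37 exists, so R(37, 37) > n. The standard estimate C(n, 37) ≤ n^37/37! shows this inequality holds whenever n ≤ 2^(37/2) (since 37! · 2^(C(37,2) − 1) > 2^(37^2/2) ≥ n^37). Hence R(37, 37) > 2^(37/2) = 370727.6001.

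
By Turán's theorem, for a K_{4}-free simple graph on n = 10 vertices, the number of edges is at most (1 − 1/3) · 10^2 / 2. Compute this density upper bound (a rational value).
Turán density bound = (2/3) · 10^2/2 = 100/3 ≈ 33.3333

Turán's theorem: ex(n, K_{r+1}) is achieved by the complete r-partite Turán graph T(n, r) with parts as balanced as possible, and is at most (1 − 1/r) · n^2/2. For r = 3, n = 10: the density bound is (2/3) · 100/2 = 100/3 ≈ 33.3333. The integer-valued extremum is e(T(10, 3)) = 33, which is strictly less than the density bound 100/3 since 3 ∤ 10 (the parts of T(10, 3) cannot all be equal).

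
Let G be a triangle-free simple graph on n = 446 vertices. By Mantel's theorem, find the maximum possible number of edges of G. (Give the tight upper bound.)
ex(446, K_3) = ⌊446^2/4⌋ = 49729

Mantel (1907): a triangle-free graph on n vertices has at most ⌊n^2/4⌋ edges, with equality for the complete bipartite graph K_{⌊n/2⌋, ⌈n/2⌉}. For n = 446: ⌊446^2/4⌋ = ⌊198916/4⌋ = 49729. The extremal graph is K_{223, 223}, which has 223·223 = 49729 edges.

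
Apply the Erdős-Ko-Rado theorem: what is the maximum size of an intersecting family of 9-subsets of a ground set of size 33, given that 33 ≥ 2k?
max |F| = C(32, 8) = 10518300

Erdős-Ko-Rado (1961): when n ≥ 2k, max |F| = C(n−1, k−1). The bound is attained by the star {A : i ∈ A} for any fixed i ∈ [n]. Here C(33−1, 9−1) = C(32, 8) = 10518300.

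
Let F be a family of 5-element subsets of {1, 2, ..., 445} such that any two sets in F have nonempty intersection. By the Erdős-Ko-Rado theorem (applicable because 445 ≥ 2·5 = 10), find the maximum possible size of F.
max |F| = C(444, 4) = 1597483251

Erdős-Ko-Rado (1961): when n ≥ 2k, max |F| = C(n−1, k−1). The bound is attained by the star {A : i ∈ A} for any fixed i ∈ [n]. Here C(445−1, 5−1) = C(444, 4) = 1597483251.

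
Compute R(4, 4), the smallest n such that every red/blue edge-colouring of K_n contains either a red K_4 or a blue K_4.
R(4, 4) = 18

Lower bound: an explicit 2-colouring of K_{17} (typically a Paley-type or other structured construction) avoids a red K_4 and a blue K_4, showing R(4, 4) > 17.
Upper bound: the Erdős–Szekeres recurrence R(r, t') ≤ R(r−1, t') + R(r, t'−1) yields R(4, 4) ≤ 18.
Hence R(4, 4) = 18.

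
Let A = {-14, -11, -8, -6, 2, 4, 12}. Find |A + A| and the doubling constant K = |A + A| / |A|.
K = |A + A| / |A| = 22/7

Enumerate A + A = {a + b : a, b ∈ A}. With |A| = 7, there are |A|^2 = 49 ordered sum pairs; collecting distinct values, A + A = {-28, -25, -22, -20, -19, -17, -16, -14, -12, -10, -9, -7, -6, -4, -2, 1, 4, 6, 8, 14, 16, 24}, so |A + A| = 22. Thus K = 22/7. For comparison, the minimum possible |A + A| over all 7-element sets is 2·7 − 1 = 13 (so min K = 13/7), attained only by arithmetic progressions.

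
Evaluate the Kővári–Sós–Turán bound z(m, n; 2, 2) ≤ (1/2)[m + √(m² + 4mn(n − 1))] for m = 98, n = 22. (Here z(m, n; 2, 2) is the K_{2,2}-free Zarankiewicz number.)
z(98, 22; 2, 2) ≤ (1/2)[98 + √(98² + 4·98·22·21)] = (1/2)[98 + √190708] = 267.3506

Kővári–Sós–Turán: let r_1, ..., r_98 be the row sums and z = Σ r_i the total number of 1s. Each pair of columns can share at most one row with both entries 1 (else a 2×2 all-ones block appears), so Σ_i C(r_i, 2) ≤ C(22, 2) = 231. By convexity Σ_i C(r_i, 2) ≥ 98·C(z/98, 2) = z(z − 98)/(2·98), giving z² − 98z − 98·22·21 ≤ 0 and hence z ≤ (1/2)[98 + √(9604 + 4·45276)] = (1/2)[98 + √190708] ≈ (1/2)(98 + 436.7013) = 267.3506.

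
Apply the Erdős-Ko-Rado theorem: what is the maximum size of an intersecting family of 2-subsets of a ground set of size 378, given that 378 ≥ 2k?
max |F| = C(377, 1) = 377

Erdős-Ko-Rado (1961): when n ≥ 2k, max |F| = C(n−1, k−1). The bound is attained by the star {A : i ∈ A} for any fixed i ∈ [n]. Here C(378−1, 2−1) = C(377, 1) = 377.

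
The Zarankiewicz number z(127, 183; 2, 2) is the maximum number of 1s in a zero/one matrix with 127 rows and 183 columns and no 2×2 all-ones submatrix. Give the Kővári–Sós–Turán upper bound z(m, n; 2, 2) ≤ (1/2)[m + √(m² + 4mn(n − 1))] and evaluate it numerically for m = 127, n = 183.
z(127, 183; 2, 2) ≤ (1/2)[127 + √(127² + 4·127·183·182)] = (1/2)[127 + √16935577] = 2121.1429

Kővári–Sós–Turán: let r_1, ..., r_127 be the row sums and z = Σ r_i the total number of 1s. Each pair of columns can share at most one row with both entries 1 (else a 2×2 all-ones block appears), so Σ_i C(r_i, 2) ≤ C(183, 2) = 16653. By convexity Σ_i C(r_i, 2) ≥ 127·C(z/127, 2) = z(z − 127)/(2·127), giving z² − 127z − 127·183·182 ≤ 0 and hence z ≤ (1/2)[127 + √(16129 + 4·4229862)] = (1/2)[127 + √16935577] ≈ (1/2)(127 + 4115.2858) = 2121.1429.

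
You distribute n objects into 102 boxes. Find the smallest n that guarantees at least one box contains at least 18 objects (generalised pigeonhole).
n = (18 − 1)·102 + 1 = 1735

By the generalised pigeonhole principle, to guarantee some box contains ≥ r objects we need more than (r − 1) · k objects total. Threshold: n = (r − 1) · k + 1. With r = 18 and k = 102: n = 17 · 102 + 1 = 1734 + 1 = 1735. For n = 1734 = 17 · 102, we can put exactly 17 objects in every box, avoiding 18 in any single one — so 1735 is tight.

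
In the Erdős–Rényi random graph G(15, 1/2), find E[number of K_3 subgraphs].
E[# K_3] = C(15, 3) · (1/2)^C(3, 2) = 455 / 2^3 = 56.875

For each 3-subset S of vertices (there are C(15, 3) = 455 such S), let X_S = 1 if S induces a K_3 (all C(3, 2) = 3 edges present). Then P(X_S = 1) = (1/2)^3 = 1/8. By linearity of expectation, E[# K_3] = C(15, 3) · (1/2)^3 = 455 / 8 = 56.875.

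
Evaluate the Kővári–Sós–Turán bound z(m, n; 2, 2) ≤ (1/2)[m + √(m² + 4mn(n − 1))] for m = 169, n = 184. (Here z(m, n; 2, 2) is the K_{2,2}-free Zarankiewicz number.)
z(169, 184; 2, 2) ≤ (1/2)[169 + √(169² + 4·169·184·183)] = (1/2)[169 + √22790833] = 2471.4873

Kővári–Sós–Turán: let r_1, ..., r_169 be the row sums and z = Σ r_i the total number of 1s. Each pair of columns can share at most one row with both entries 1 (else a 2×2 all-ones block appears), so Σ_i C(r_i, 2) ≤ C(184, 2) = 16836. By convexity Σ_i C(r_i, 2) ≥ 169·C(z/169, 2) = z(z − 169)/(2·169), giving z² − 169z − 169·184·183 ≤ 0 and hence z ≤ (1/2)[169 + √(28561 + 4·5690568)] = (1/2)[169 + √22790833] ≈ (1/2)(169 + 4773.9745) = 2471.4873.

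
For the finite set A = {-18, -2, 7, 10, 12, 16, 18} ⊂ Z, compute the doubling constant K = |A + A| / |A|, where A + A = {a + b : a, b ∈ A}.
K = |A + A| / |A| = 26/7

Enumerate A + A = {a + b : a, b ∈ A}. With |A| = 7, there are |A|^2 = 49 ordered sum pairs; collecting distinct values, A + A = {-36, -20, -11, -8, -6, -4, -2, 0, 5, 8, 10, 14, 16, 17, 19, 20, 22, 23, 24, 25, 26, 28, 30, 32, 34, 36}, so |A + A| = 26. Thus K = 26/7. For comparison, the minimum possible |A + A| over all 7-element sets is 2·7 − 1 = 13 (so min K = 13/7), attained only by arithmetic progressions.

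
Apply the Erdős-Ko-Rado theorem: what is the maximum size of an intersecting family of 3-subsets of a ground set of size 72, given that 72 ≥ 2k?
max |F| = C(71, 2) = 2485

The Erdős-Ko-Rado theorem states: for n ≥ 2k, an intersecting family of k-subsets of an n-element set has size at most C(n − 1, k − 1), with equality for 'star' families {A ⊆ [n] : |A| = k, i ∈ A} (fix an element i). For n = 72, k = 3: C(71, 2) = 2485.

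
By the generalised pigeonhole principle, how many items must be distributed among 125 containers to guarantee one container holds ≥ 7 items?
n = (7 − 1)·125 + 1 = 751

By the generalised pigeonhole principle, to guarantee some box contains ≥ r objects we need more than (r − 1) · k objects total. Threshold: n = (r − 1) · k + 1. With r = 7 and k = 125: n = 6 · 125 + 1 = 750 + 1 = 751. For n = 750 = 6 · 125, we can put exactly 6 objects in every box, avoiding 7 in any single one — so 751 is tight.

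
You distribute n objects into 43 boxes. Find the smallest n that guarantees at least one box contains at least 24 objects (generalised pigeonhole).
n = (24 − 1)·43 + 1 = 990

By the generalised pigeonhole principle, to guarantee some box contains ≥ r objects we need more than (r − 1) · k objects total. Threshold: n = (r − 1) · k + 1. With r = 24 and k = 43: n = 23 · 43 + 1 = 989 + 1 = 990. For n = 989 = 23 · 43, we can put exactly 23 objects in every box, avoiding 24 in any single one — so 990 is tight.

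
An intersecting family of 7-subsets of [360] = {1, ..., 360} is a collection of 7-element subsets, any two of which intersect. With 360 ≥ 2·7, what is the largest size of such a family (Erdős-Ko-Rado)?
max |F| = C(359, 6) = 2850984183439

Erdős-Ko-Rado (1961): when n ≥ 2k, max |F| = C(n−1, k−1). The bound is attained by the star {A : i ∈ A} for any fixed i ∈ [n]. Here C(360−1, 7−1) = C(359, 6) = 2850984183439.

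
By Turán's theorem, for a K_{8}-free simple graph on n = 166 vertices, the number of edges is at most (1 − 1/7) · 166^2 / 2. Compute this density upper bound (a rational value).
Turán density bound = (6/7) · 166^2/2 = 82668/7 ≈ 11809.7143

Turán's theorem: ex(n, K_{r+1}) is achieved by the complete r-partite Turán graph T(n, r) with parts as balanced as possible, and is at most (1 − 1/r) · n^2/2. For r = 7, n = 166: the density bound is (6/7) · 27556/2 = 82668/7 ≈ 11809.7143. The integer-valued extremum is e(T(166, 7)) = 11809, which is strictly less than the density bound 82668/7 since 7 ∤ 166 (the parts of T(166, 7) cannot all be equal).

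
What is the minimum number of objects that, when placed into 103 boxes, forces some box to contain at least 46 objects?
n = (46 − 1)·103 + 1 = 4636

By the generalised pigeonhole principle, to guarantee some box contains ≥ r objects we need more than (r − 1) · k objects total. Threshold: n = (r − 1) · k + 1. With r = 46 and k = 103: n = 45 · 103 + 1 = 4635 + 1 = 4636. For n = 4635 = 45 · 103, we can put exactly 45 objects in every box, avoiding 46 in any single one — so 4636 is tight.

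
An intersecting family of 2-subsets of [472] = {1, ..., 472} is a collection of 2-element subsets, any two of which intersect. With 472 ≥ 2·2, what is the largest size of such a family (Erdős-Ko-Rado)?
max |F| = C(471, 1) = 471

Erdős-Ko-Rado (1961): when n ≥ 2k, max |F| = C(n−1, k−1). The bound is attained by the star {A : i ∈ A} for any fixed i ∈ [n]. Here C(472−1, 2−1) = C(471, 1) = 471.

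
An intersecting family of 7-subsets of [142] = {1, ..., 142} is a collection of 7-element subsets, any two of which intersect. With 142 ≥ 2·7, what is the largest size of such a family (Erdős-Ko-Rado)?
max |F| = C(141, 6) = 9798689908

Erdős-Ko-Rado (1961): when n ≥ 2k, max |F| = C(n−1, k−1). The bound is attained by the star {A : i ∈ A} for any fixed i ∈ [n]. Here C(142−1, 7−1) = C(141, 6) = 9798689908.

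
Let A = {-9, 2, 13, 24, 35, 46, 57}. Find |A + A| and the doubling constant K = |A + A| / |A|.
K = |A + A| / |A| = 13/7

Enumerate A + A = {a + b : a, b ∈ A}. With |A| = 7, there are |A|^2 = 49 ordered sum pairs; collecting distinct values, A + A = {-18, -7, 4, 15, 26, 37, 48, 59, 70, 81, 92, 103, 114}, so |A + A| = 13. Thus K = 13/7. Here |A + A| = 2|A| − 1 = 13, the minimum possible — so K = 13/7 is minimal, which holds iff A is an arithmetic progression.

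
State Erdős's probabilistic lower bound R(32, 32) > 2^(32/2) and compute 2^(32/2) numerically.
2^(32/2) = 65536; so R(32, 32) > 65536

Colour each edge of K_n uniformly at random with red/blue. The expected number of monochromatic K_32 is C(n, 32) · 2 · 2^(−C(32,2)). If C(n, 32) · 2^(1 − C(32,2)) < 1, then with positive probability no monochromatic K_32 exists, so R(32, 32) > n. The standard estimate C(n, 32) ≤ n^32/32! shows this inequality holds whenever n ≤ 2^(32/2) (since 32! · 2^(C(32,2) − 1) > 2^(32^2/2) ≥ n^32). Hence R(32, 32) > 2^(32/2) = 65536.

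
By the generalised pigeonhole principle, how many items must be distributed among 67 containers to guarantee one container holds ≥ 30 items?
n = (30 − 1)·67 + 1 = 1944

By the generalised pigeonhole principle, to guarantee some box contains ≥ r objects we need more than (r − 1) · k objects total. Threshold: n = (r − 1) · k + 1. With r = 30 and k = 67: n = 29 · 67 + 1 = 1943 + 1 = 1944. For n = 1943 = 29 · 67, we can put exactly 29 objects in every box, avoiding 30 in any single one — so 1944 is tight.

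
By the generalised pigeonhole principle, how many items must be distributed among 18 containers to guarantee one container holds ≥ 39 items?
n = (39 − 1)·18 + 1 = 685

By the generalised pigeonhole principle, to guarantee some box contains ≥ r objects we need more than (r − 1) · k objects total. Threshold: n = (r − 1) · k + 1. With r = 39 and k = 18: n = 38 · 18 + 1 = 684 + 1 = 685. For n = 684 = 38 · 18, we can put exactly 38 objects in every box, avoiding 39 in any single one — so 685 is tight.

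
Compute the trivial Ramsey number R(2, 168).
R(2, 168) = 168

R(2, k) = k for all k ≥ 2: in a 2-colouring of K_k, either some edge is red (a red K_2) or all edges are blue (a blue K_k). And K_{167} coloured all-blue has no blue K_168, so R(2, 168) > 167. Hence R(2, 168) = 168.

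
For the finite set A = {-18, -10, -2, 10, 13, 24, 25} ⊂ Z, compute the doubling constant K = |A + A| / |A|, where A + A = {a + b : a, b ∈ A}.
K = |A + A| / |A| = 26/7

Enumerate A + A = {a + b : a, b ∈ A}. With |A| = 7, there are |A|^2 = 49 ordered sum pairs; collecting distinct values, A + A = {-36, -28, -20, -12, -8, -5, -4, 0, 3, 6, 7, 8, 11, 14, 15, 20, 22, 23, 26, 34, 35, 37, 38, 48, 49, 50}, so |A + A| = 26. Thus K = 26/7. For comparison, the minimum possible |A + A| over all 7-element sets is 2·7 − 1 = 13 (so min K = 13/7), attained only by arithmetic progressions.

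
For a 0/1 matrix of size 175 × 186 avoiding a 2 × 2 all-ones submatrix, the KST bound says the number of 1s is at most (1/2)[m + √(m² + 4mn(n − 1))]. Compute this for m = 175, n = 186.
z(175, 186; 2, 2) ≤ (1/2)[175 + √(175² + 4·175·186·185)] = (1/2)[175 + √24117625] = 2542.9849

Kővári–Sós–Turán: let r_1, ..., r_175 be the row sums and z = Σ r_i the total number of 1s. Each pair of columns can share at most one row with both entries 1 (else a 2×2 all-ones block appears), so Σ_i C(r_i, 2) ≤ C(186, 2) = 17205. By convexity Σ_i C(r_i, 2) ≥ 175·C(z/175, 2) = z(z − 175)/(2·175), giving z² − 175z − 175·186·185 ≤ 0 and hence z ≤ (1/2)[175 + √(30625 + 4·6021750)] = (1/2)[175 + √24117625] ≈ (1/2)(175 + 4910.9699) = 2542.9849.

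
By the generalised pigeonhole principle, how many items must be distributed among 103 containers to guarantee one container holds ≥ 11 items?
n = (11 − 1)·103 + 1 = 1031

By the generalised pigeonhole principle, to guarantee some box contains ≥ r objects we need more than (r − 1) · k objects total. Threshold: n = (r − 1) · k + 1. With r = 11 and k = 103: n = 10 · 103 + 1 = 1030 + 1 = 1031. For n = 1030 = 10 · 103, we can put exactly 10 objects in every box, avoiding 11 in any single one — so 1031 is tight.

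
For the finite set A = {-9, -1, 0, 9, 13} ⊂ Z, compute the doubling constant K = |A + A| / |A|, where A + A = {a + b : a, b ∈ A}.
K = |A + A| / |A| = 14/5

Enumerate A + A = {a + b : a, b ∈ A}. With |A| = 5, there are |A|^2 = 25 ordered sum pairs; collecting distinct values, A + A = {-18, -10, -9, -2, -1, 0, 4, 8, 9, 12, 13, 18, 22, 26}, so |A + A| = 14. Thus K = 14/5. For comparison, the minimum possible |A + A| over all 5-element sets is 2·5 − 1 = 9 (so min K = 9/5), attained only by arithmetic progressions.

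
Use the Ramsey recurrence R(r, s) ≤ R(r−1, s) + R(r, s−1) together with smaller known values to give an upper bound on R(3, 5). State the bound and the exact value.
R(3, 5) ≤ R(2, 5) + R(3, 4) = 5 + 9 = 14; exact value R(3, 5) = 14.

The Erdős–Szekeres recurrence R(r, s) ≤ R(r−1, s) + R(r, s−1) applied to (r, s) = (3, 5) gives
  R(3, 5) ≤ R(2, 5) + R(3, 4) = 5 + 9 = 14.
(Recall R(2, k) = k and R is symmetric.) Here the recurrence bound is tight: a matching lower-bound construction on K_{13} shows R(3, 5) > 13, so R(3, 5) = 14 exactly.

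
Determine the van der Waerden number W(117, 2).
W(117, 2) = 117 + 1 = 118

A 2-term AP is any pair of integers, so a monochromatic 2-AP exists iff some colour is used at least twice. With 117 colours, the colouring i ↦ i on {1, ..., 117} uses each colour once, avoiding any monochromatic pair, so W(117, 2) > 117. For {1, ..., 118}, pigeonhole forces two integers of the same colour, which form a monochromatic 2-AP. Hence W(117, 2) = 118.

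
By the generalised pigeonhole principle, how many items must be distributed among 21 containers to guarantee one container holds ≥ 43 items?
n = (43 − 1)·21 + 1 = 883

By the generalised pigeonhole principle, to guarantee some box contains ≥ r objects we need more than (r − 1) · k objects total. Threshold: n = (r − 1) · k + 1. With r = 43 and k = 21: n = 42 · 21 + 1 = 882 + 1 = 883. For n = 882 = 42 · 21, we can put exactly 42 objects in every box, avoiding 43 in any single one — so 883 is tight.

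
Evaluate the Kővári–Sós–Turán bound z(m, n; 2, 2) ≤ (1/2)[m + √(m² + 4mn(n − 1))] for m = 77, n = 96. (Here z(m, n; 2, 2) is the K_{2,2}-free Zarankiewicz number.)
z(77, 96; 2, 2) ≤ (1/2)[77 + √(77² + 4·77·96·95)] = (1/2)[77 + √2814889] = 877.3815

Kővári–Sós–Turán: let r_1, ..., r_77 be the row sums and z = Σ r_i the total number of 1s. Each pair of columns can share at most one row with both entries 1 (else a 2×2 all-ones block appears), so Σ_i C(r_i, 2) ≤ C(96, 2) = 4560. By convexity Σ_i C(r_i, 2) ≥ 77·C(z/77, 2) = z(z − 77)/(2·77), giving z² − 77z − 77·96·95 ≤ 0 and hence z ≤ (1/2)[77 + √(5929 + 4·702240)] = (1/2)[77 + √2814889] ≈ (1/2)(77 + 1677.7631) = 877.3815.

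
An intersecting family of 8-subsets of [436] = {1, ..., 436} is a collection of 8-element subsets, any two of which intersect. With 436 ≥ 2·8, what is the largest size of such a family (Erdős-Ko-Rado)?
max |F| = C(435, 7) = 557087111715420

Erdős-Ko-Rado (1961): when n ≥ 2k, max |F| = C(n−1, k−1). The bound is attained by the star {A : i ∈ A} for any fixed i ∈ [n]. Here C(436−1, 8−1) = C(435, 7) = 557087111715420.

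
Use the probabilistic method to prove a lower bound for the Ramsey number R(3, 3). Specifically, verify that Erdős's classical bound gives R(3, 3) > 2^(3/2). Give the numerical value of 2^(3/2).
2^(3/2) = 2.8284; so R(3, 3) > 2.8284

Colour each edge of K_n uniformly at random with red/blue. The expected number of monochromatic K_3 is C(n, 3) · 2 · 2^(−C(3,2)). If C(n, 3) · 2^(1 − C(3,2)) < 1, then with positive probability no monochromatic K_3 exists, so R(3, 3) > n. The standard estimate C(n, 3) ≤ n^3/3! shows this inequality holds whenever n ≤ 2^(3/2) (since 3! · 2^(C(3,2) − 1) > 2^(3^2/2) ≥ n^3). Hence R(3, 3) > 2^(3/2) = 2.8284.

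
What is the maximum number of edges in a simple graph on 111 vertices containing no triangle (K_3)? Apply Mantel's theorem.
ex(111, K_3) = ⌊111^2/4⌋ = 3080

Mantel (1907): a triangle-free graph on n vertices has at most ⌊n^2/4⌋ edges, with equality for the complete bipartite graph K_{⌊n/2⌋, ⌈n/2⌉}. For n = 111: ⌊111^2/4⌋ = ⌊12321/4⌋ = 3080. The extremal graph is K_{55, 56}, which has 55·56 = 3080 edges.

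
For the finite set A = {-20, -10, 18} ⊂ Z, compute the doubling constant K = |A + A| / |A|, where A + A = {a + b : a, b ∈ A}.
K = |A + A| / |A| = 6/3 = 2

Enumerate A + A = {a + b : a, b ∈ A}. With |A| = 3, there are |A|^2 = 9 ordered sum pairs; collecting distinct values, A + A = {-40, -30, -20, -2, 8, 36}, so |A + A| = 6. Thus K = 6/3 = 2. For comparison, the minimum possible |A + A| over all 3-element sets is 2·3 − 1 = 5 (so min K = 5/3), attained only by arithmetic progressions.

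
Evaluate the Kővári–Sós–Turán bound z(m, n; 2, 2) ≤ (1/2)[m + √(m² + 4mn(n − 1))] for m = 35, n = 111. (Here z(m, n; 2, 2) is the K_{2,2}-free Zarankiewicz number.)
z(35, 111; 2, 2) ≤ (1/2)[35 + √(35² + 4·35·111·110)] = (1/2)[35 + √1710625] = 671.4543

Kővári–Sós–Turán: let r_1, ..., r_35 be the row sums and z = Σ r_i the total number of 1s. Each pair of columns can share at most one row with both entries 1 (else a 2×2 all-ones block appears), so Σ_i C(r_i, 2) ≤ C(111, 2) = 6105. By convexity Σ_i C(r_i, 2) ≥ 35·C(z/35, 2) = z(z − 35)/(2·35), giving z² − 35z − 35·111·110 ≤ 0 and hence z ≤ (1/2)[35 + √(1225 + 4·427350)] = (1/2)[35 + √1710625] ≈ (1/2)(35 + 1307.9086) = 671.4543.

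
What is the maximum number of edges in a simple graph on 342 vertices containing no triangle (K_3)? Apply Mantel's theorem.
ex(342, K_3) = ⌊342^2/4⌋ = 29241

Mantel (1907): a triangle-free graph on n vertices has at most ⌊n^2/4⌋ edges, with equality for the complete bipartite graph K_{⌊n/2⌋, ⌈n/2⌉}. For n = 342: ⌊342^2/4⌋ = ⌊116964/4⌋ = 29241. The extremal graph is K_{171, 171}, which has 171·171 = 29241 edges.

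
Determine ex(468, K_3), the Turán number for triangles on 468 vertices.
ex(468, K_3) = ⌊468^2/4⌋ = 54756

Mantel (1907): a triangle-free graph on n vertices has at most ⌊n^2/4⌋ edges, with equality for the complete bipartite graph K_{⌊n/2⌋, ⌈n/2⌉}. For n = 468: ⌊468^2/4⌋ = ⌊219024/4⌋ = 54756. The extremal graph is K_{234, 234}, which has 234·234 = 54756 edges.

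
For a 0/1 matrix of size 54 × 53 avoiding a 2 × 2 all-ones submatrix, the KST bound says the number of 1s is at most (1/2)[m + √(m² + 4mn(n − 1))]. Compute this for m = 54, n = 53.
z(54, 53; 2, 2) ≤ (1/2)[54 + √(54² + 4·54·53·52)] = (1/2)[54 + √598212] = 413.7208

Kővári–Sós–Turán: let r_1, ..., r_54 be the row sums and z = Σ r_i the total number of 1s. Each pair of columns can share at most one row with both entries 1 (else a 2×2 all-ones block appears), so Σ_i C(r_i, 2) ≤ C(53, 2) = 1378. By convexity Σ_i C(r_i, 2) ≥ 54·C(z/54, 2) = z(z − 54)/(2·54), giving z² − 54z − 54·53·52 ≤ 0 and hence z ≤ (1/2)[54 + √(2916 + 4·148824)] = (1/2)[54 + √598212] ≈ (1/2)(54 + 773.4417) = 413.7208.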